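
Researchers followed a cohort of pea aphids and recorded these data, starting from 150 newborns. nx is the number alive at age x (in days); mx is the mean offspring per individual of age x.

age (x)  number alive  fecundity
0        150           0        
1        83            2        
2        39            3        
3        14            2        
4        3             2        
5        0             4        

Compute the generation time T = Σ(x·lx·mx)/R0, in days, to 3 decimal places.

1.603

lx = nx/n0 = nx/150: 1, 0.55333…, 0.26, 0.09333…, 0.02, 0
lx·mx: 0, 1.106667…, 0.78, 0.186667…, 0.04, 0 → R0 = 2.113333…
x·lx·mx: 0, 1.106667…, 1.56, 0.56…, 0.16, 0 → Σ = 3.386667…
T = 3.386667… / 2.113333… = 1.602524… → 1.603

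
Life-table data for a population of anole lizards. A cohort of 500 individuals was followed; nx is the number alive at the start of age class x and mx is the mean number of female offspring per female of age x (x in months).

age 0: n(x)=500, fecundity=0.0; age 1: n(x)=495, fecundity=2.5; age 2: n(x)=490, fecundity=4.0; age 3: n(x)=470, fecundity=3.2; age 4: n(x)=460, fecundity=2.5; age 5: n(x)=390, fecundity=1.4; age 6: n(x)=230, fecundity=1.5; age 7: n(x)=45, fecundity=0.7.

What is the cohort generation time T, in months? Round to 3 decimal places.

2.848

lx = nx/n0 = nx/500: 1, 0.99, 0.98, 0.94, 0.92, 0.78, 0.46, 0.09
lx·mx: 0, 2.475, 3.92, 3.008, 2.3, 1.092, 0.69, 0.063 → R0 = 13.548
x·lx·mx: 0, 2.475, 7.84, 9.024, 9.2, 5.46, 4.14, 0.441 → Σ = 38.58
T = 38.58 / 13.548 = 2.847653… → 2.848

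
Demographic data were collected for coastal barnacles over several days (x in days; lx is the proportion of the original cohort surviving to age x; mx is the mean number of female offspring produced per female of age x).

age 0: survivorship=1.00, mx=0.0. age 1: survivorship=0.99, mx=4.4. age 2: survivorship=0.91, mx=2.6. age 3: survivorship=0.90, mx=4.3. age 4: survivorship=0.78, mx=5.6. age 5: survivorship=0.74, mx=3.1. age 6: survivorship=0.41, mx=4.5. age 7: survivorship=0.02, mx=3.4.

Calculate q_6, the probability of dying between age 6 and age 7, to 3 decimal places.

0.951

q_6 = (l_6 − l_7) / l_6 = (0.41 − 0.02) / 0.41
     = 0.39 / 0.41 = 0.95122… → 0.951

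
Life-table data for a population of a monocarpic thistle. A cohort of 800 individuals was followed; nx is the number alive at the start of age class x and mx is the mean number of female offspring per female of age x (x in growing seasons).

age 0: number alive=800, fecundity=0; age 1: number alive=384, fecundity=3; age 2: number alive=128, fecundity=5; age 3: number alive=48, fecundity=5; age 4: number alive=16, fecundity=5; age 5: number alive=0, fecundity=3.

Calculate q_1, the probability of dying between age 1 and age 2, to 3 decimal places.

lx = nx/n0 = nx/800: 1, 0.48, 0.16, 0.06, 0.02, 0
q_1 = (l_1 − l_2) / l_1 = (0.48 − 0.16) / 0.48
     = 0.32 / 0.48 = 0.666667… → 0.667

0.667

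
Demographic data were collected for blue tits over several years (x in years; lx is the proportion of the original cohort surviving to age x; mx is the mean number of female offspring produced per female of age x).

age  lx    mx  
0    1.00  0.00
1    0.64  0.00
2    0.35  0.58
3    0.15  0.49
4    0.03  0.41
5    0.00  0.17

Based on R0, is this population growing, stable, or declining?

R0 = Σ lx·mx = 0 + 0 + 0.203 + 0.0735 + 0.0123 + 0 = 0.2888
R0 < 1, so the population is declining.

declining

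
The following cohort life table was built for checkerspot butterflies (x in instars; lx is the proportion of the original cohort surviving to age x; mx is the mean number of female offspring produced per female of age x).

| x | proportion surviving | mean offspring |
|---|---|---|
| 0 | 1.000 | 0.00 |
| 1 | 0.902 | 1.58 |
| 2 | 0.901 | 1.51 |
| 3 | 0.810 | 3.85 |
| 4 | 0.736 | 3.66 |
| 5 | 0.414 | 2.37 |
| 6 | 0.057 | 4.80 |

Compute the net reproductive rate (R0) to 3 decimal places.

lx·mx by age: 0, 1.42516, 1.36051, 3.1185, 2.69376, 0.98118, 0.2736
R0 = Σ lx·mx = 9.85271 → 9.853

9.853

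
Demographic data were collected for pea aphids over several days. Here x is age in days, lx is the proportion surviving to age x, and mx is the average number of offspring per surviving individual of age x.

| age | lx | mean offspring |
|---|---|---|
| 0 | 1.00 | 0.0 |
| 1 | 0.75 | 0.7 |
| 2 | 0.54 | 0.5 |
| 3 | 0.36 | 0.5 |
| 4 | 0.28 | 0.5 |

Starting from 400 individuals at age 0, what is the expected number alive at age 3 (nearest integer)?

Expected survivors = N0 · l_3 = 400 × 0.36 = 144 → 144

144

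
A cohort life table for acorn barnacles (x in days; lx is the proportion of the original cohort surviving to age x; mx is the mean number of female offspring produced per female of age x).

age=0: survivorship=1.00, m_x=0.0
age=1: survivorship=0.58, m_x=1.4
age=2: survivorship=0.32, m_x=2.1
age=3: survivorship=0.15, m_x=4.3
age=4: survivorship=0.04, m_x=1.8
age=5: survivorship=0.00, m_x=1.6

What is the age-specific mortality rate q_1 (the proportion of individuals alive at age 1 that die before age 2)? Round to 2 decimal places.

q_1 = (l_1 − l_2) / l_1 = (0.58 − 0.32) / 0.58
     = 0.26 / 0.58 = 0.448276… → 0.45

0.45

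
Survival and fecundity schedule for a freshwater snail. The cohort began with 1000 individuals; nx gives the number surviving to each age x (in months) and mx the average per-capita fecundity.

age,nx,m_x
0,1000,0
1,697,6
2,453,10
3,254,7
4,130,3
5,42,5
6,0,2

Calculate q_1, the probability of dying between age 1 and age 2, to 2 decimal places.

lx = nx/n0 = nx/1000: 1, 0.697, 0.453, 0.254, 0.13, 0.042, 0
q_1 = (l_1 − l_2) / l_1 = (0.697 − 0.453) / 0.697
     = 0.244 / 0.697 = 0.350072… → 0.35

0.35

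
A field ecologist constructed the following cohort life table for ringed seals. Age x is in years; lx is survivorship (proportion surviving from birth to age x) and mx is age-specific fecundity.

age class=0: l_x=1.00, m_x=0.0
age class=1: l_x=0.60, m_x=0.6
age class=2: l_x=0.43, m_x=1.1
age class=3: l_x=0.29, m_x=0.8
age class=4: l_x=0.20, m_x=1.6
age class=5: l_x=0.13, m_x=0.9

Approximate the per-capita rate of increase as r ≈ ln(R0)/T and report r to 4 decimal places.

0.1580

R0 = Σ lx·mx = 0 + 0.36 + 0.473 + 0.232 + 0.32 + 0.117 = 1.502
Σ x·lx·mx = 3.867; T = 3.867/1.502 = 2.57457…
r ≈ ln(R0)/T = ln(1.502)/2.57457… = 0.158006… → 0.1580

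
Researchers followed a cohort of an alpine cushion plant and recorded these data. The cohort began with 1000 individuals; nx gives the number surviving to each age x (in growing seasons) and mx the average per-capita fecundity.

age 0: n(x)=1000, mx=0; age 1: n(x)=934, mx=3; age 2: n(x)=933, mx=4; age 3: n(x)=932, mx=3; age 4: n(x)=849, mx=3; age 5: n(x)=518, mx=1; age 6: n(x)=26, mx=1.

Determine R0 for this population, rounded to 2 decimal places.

lx = nx/n0 = nx/1000: 1, 0.934, 0.933, 0.932, 0.849, 0.518, 0.026
lx·mx by age: 0, 2.802, 3.732, 2.796, 2.547, 0.518, 0.026
R0 = Σ lx·mx = 12.421 → 12.42

12.42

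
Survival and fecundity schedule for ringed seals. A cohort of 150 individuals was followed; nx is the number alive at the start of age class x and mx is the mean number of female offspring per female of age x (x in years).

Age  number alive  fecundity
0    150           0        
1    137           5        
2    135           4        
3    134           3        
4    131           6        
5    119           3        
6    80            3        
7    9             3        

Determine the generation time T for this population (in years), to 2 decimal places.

3.14

lx = nx/n0 = nx/150: 1, 0.91333…, 0.9, 0.89333…, 0.87333…, 0.79333…, 0.53333…, 0.06
lx·mx: 0, 4.566667…, 3.6, 2.68…, 5.24…, 2.38…, 1.6…, 0.18 → R0 = 20.246667…
x·lx·mx: 0, 4.566667…, 7.2, 8.04…, 20.96…, 11.9…, 9.6…, 1.26 → Σ = 63.526667…
T = 63.526667… / 20.246667… = 3.137636… → 3.14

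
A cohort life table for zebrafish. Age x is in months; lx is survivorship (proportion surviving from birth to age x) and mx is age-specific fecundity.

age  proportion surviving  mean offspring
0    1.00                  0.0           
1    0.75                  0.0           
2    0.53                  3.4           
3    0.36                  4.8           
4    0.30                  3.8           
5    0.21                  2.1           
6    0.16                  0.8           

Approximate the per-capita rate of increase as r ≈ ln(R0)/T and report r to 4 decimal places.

0.5316

R0 = Σ lx·mx = 0 + 0 + 1.802 + 1.728 + 1.14 + 0.441 + 0.128 = 5.239
Σ x·lx·mx = 16.321; T = 16.321/5.239 = 3.11529…
r ≈ ln(R0)/T = ln(5.239)/3.11529… = 0.531614… → 0.5316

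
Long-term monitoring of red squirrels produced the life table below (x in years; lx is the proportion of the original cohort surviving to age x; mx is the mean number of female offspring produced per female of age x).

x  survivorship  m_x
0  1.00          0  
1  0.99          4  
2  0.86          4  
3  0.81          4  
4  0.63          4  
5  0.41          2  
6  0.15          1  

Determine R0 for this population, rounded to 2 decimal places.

lx·mx by age: 0, 3.96, 3.44, 3.24, 2.52, 0.82, 0.15
R0 = Σ lx·mx = 14.13 → 14.13

14.13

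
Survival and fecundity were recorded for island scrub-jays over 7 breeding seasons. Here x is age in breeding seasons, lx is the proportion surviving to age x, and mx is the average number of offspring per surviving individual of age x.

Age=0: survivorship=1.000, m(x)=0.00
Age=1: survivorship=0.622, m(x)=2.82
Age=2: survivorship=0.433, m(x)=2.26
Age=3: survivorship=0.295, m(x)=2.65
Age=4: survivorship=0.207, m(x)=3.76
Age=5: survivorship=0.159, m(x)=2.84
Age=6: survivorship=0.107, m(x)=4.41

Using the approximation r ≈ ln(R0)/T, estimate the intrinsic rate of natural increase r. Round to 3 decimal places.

R0 = Σ lx·mx = 0 + 1.75404 + 0.97858 + 0.78175 + 0.77832 + 0.45156 + 0.47187 = 5.21612
Σ x·lx·mx = 14.25875; T = 14.25875/5.21612 = 2.73359…
r ≈ ln(R0)/T = ln(5.21612)/2.73359… = 0.60424… → 0.604

0.604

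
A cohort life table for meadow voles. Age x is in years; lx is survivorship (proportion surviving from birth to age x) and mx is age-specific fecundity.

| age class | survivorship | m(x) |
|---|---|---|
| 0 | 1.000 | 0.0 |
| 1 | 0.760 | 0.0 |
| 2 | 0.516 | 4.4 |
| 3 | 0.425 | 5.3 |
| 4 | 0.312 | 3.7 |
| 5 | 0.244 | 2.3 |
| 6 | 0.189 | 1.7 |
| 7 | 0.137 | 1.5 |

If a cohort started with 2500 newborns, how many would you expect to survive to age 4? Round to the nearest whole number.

780

Expected survivors = N0 · l_4 = 2500 × 0.312 = 780 → 780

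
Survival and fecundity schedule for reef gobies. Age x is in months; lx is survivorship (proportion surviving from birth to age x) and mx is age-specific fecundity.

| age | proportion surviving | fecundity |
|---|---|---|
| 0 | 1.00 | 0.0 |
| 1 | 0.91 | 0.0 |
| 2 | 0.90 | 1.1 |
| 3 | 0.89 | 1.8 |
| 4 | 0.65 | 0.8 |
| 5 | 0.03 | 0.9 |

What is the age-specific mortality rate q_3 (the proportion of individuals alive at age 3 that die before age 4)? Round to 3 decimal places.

0.270

q_3 = (l_3 − l_4) / l_3 = (0.89 − 0.65) / 0.89
     = 0.24 / 0.89 = 0.269663… → 0.270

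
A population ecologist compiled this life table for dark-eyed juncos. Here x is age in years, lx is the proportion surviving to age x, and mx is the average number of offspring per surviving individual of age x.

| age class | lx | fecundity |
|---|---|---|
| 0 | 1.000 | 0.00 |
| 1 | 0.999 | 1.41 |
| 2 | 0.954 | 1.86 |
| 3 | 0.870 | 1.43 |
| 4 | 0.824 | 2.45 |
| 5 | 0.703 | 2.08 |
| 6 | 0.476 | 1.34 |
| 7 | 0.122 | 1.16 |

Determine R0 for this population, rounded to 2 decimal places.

8.69

lx·mx by age: 0, 1.40859, 1.77444, 1.2441, 2.0188, 1.46224, 0.63784, 0.14152
R0 = Σ lx·mx = 8.68753 → 8.69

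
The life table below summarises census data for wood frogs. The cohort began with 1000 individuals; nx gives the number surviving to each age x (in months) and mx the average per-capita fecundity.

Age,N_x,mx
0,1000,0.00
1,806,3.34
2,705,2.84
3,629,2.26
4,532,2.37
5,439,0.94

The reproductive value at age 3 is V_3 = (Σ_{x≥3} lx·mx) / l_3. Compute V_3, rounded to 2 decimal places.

4.92

lx = nx/n0 = nx/1000: 1, 0.806, 0.705, 0.629, 0.532, 0.439
lx·mx for x ≥ 3: 1.42154, 1.26084, 0.41266 → sum = 3.09504
V_3 = 3.09504 / l_3 = 3.09504 / 0.629 = 4.920572… → 4.92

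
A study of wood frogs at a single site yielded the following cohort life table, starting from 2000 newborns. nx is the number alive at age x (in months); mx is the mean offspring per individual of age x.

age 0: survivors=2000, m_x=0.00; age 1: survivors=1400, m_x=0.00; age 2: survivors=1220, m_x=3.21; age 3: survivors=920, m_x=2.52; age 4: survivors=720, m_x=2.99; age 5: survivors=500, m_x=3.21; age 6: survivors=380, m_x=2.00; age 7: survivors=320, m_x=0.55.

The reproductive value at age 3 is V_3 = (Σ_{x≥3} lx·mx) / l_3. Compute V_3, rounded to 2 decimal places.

lx = nx/n0 = nx/2000: 1, 0.7, 0.61, 0.46, 0.36, 0.25, 0.19, 0.16
lx·mx for x ≥ 3: 1.1592, 1.0764, 0.8025, 0.38, 0.088 → sum = 3.5061
V_3 = 3.5061 / l_3 = 3.5061 / 0.46 = 7.621957… → 7.62

7.62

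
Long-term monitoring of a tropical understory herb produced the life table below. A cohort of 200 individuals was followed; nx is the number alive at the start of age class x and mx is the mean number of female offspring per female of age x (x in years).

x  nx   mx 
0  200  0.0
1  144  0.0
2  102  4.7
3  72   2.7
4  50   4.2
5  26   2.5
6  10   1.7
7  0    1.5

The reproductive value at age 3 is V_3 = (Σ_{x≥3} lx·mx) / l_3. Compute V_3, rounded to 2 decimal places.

6.76

lx = nx/n0 = nx/200: 1, 0.72, 0.51, 0.36, 0.25, 0.13, 0.05, 0
lx·mx for x ≥ 3: 0.972, 1.05, 0.325, 0.085, 0 → sum = 2.432
V_3 = 2.432 / l_3 = 2.432 / 0.36 = 6.755556… → 6.76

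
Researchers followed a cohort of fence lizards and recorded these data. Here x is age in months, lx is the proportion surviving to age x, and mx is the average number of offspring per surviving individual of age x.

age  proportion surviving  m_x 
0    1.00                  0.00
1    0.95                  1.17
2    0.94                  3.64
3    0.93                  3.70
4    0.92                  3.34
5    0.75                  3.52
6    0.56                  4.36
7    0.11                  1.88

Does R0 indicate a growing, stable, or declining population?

growing

R0 = Σ lx·mx = 0 + 1.1115 + 3.4216 + 3.441 + 3.0728 + 2.64 + 2.4416 + 0.2068 = 16.3353
R0 > 1, so the population is growing.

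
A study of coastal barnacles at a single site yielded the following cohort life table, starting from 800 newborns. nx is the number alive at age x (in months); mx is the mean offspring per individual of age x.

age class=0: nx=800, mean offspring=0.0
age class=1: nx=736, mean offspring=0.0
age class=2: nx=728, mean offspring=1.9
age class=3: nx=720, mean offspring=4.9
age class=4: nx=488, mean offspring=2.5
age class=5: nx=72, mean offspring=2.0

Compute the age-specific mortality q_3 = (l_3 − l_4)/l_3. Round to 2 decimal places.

lx = nx/n0 = nx/800: 1, 0.92, 0.91, 0.9, 0.61, 0.09
q_3 = (l_3 − l_4) / l_3 = (0.9 − 0.61) / 0.9
     = 0.29 / 0.9 = 0.322222… → 0.32

0.32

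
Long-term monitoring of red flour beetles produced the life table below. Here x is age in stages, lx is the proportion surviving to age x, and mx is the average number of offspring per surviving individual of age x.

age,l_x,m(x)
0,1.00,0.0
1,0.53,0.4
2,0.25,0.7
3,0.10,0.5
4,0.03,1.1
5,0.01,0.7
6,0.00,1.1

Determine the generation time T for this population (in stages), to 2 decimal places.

1.84

lx·mx: 0, 0.212, 0.175, 0.05, 0.033, 0.007, 0 → R0 = 0.477
x·lx·mx: 0, 0.212, 0.35, 0.15, 0.132, 0.035, 0 → Σ = 0.879
T = 0.879 / 0.477 = 1.842767… → 1.84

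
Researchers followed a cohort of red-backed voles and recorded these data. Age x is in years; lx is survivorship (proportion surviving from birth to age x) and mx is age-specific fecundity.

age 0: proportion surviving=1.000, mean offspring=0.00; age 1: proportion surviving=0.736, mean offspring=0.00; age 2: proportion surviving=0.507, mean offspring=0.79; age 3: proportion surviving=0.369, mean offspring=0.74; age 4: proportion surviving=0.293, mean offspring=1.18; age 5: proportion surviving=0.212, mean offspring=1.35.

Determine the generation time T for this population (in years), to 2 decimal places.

lx·mx: 0, 0, 0.40053, 0.27306, 0.34574, 0.2862 → R0 = 1.30553
x·lx·mx: 0, 0, 0.80106, 0.81918, 1.38296, 1.431 → Σ = 4.4342
T = 4.4342 / 1.30553 = 3.396475… → 3.40

3.40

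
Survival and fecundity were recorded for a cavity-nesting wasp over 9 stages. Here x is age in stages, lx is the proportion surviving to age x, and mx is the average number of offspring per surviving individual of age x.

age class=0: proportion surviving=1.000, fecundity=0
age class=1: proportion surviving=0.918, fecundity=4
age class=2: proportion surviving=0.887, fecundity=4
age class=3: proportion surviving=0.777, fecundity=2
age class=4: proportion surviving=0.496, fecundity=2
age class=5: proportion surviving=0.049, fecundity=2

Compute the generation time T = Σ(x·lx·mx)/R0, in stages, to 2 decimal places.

2.02

lx·mx: 0, 3.672, 3.548, 1.554, 0.992, 0.098 → R0 = 9.864
x·lx·mx: 0, 3.672, 7.096, 4.662, 3.968, 0.49 → Σ = 19.888
T = 19.888 / 9.864 = 2.016221… → 2.02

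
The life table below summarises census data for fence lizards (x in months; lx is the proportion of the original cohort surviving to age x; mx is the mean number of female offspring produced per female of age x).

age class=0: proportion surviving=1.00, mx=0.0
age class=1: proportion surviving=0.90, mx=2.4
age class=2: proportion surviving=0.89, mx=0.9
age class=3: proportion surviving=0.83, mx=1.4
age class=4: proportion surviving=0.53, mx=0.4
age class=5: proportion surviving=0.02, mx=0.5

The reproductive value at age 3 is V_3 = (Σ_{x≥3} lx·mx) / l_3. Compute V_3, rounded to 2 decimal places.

1.67

lx·mx for x ≥ 3: 1.162, 0.212, 0.01 → sum = 1.384
V_3 = 1.384 / l_3 = 1.384 / 0.83 = 1.66747… → 1.67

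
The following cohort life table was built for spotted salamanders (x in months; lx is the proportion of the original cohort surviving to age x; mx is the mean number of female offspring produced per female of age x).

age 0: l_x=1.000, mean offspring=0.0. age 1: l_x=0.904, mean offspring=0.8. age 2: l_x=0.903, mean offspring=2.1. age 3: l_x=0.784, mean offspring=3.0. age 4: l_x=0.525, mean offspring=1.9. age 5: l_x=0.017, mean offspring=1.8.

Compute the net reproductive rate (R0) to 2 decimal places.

lx·mx by age: 0, 0.7232, 1.8963, 2.352, 0.9975, 0.0306
R0 = Σ lx·mx = 5.9996 → 6.00

6.00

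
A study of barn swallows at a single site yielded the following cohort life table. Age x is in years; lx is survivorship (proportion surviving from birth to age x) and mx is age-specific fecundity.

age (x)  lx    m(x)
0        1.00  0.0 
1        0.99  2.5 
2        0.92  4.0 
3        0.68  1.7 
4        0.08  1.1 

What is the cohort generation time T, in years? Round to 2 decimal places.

lx·mx: 0, 2.475, 3.68, 1.156, 0.088 → R0 = 7.399
x·lx·mx: 0, 2.475, 7.36, 3.468, 0.352 → Σ = 13.655
T = 13.655 / 7.399 = 1.84552… → 1.85

1.85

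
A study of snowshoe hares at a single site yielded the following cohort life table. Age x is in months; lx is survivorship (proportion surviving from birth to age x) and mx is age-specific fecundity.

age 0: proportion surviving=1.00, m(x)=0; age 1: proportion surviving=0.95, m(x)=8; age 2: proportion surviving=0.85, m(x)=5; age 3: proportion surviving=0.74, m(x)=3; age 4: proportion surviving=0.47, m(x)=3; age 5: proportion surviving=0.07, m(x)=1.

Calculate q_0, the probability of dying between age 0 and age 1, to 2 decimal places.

0.05

q_0 = (l_0 − l_1) / l_0 = (1 − 0.95) / 1
     = 0.05 / 1 = 0.05 → 0.05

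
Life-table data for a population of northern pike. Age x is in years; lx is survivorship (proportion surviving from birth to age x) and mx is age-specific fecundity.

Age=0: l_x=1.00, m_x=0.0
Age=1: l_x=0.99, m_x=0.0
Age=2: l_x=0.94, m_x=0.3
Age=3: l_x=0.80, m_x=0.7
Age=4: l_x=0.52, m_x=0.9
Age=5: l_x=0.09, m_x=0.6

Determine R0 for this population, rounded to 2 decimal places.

1.36

lx·mx by age: 0, 0, 0.282, 0.56, 0.468, 0.054
R0 = Σ lx·mx = 1.364 → 1.36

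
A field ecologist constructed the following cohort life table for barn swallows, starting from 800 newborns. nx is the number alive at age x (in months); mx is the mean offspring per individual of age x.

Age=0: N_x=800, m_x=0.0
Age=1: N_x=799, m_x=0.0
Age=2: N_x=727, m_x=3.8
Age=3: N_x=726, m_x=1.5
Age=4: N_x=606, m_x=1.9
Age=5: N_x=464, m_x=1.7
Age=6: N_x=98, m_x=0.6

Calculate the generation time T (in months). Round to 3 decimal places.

3.024

lx = nx/n0 = nx/800: 1, 0.99875, 0.90875, 0.9075, 0.7575, 0.58, 0.1225
lx·mx: 0, 0, 3.45325, 1.36125, 1.43925, 0.986, 0.0735 → R0 = 7.31325
x·lx·mx: 0, 0, 6.9065, 4.08375, 5.757, 4.93, 0.441 → Σ = 22.11825
T = 22.11825 / 7.31325 = 3.024408… → 3.024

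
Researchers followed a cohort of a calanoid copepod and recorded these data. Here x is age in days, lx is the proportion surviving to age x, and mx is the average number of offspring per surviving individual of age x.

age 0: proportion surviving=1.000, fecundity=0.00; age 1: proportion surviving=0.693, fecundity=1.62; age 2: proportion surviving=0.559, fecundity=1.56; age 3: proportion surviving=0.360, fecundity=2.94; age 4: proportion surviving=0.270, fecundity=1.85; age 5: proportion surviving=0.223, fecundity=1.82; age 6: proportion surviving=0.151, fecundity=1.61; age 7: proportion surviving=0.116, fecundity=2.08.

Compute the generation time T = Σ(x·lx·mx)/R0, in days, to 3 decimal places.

2.975

lx·mx: 0, 1.12266, 0.87204, 1.0584, 0.4995, 0.40586, 0.24311, 0.24128 → R0 = 4.44285
x·lx·mx: 0, 1.12266, 1.74408, 3.1752, 1.998, 2.0293, 1.45866, 1.68896 → Σ = 13.21686
T = 13.21686 / 4.44285 = 2.974861… → 2.975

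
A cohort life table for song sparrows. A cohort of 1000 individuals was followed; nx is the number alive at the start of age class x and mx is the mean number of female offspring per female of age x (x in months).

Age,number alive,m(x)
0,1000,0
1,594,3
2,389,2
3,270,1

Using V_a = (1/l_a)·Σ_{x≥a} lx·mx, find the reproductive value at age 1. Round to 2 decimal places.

4.76

lx = nx/n0 = nx/1000: 1, 0.594, 0.389, 0.27
lx·mx for x ≥ 1: 1.782, 0.778, 0.27 → sum = 2.83
V_1 = 2.83 / l_1 = 2.83 / 0.594 = 4.76431… → 4.76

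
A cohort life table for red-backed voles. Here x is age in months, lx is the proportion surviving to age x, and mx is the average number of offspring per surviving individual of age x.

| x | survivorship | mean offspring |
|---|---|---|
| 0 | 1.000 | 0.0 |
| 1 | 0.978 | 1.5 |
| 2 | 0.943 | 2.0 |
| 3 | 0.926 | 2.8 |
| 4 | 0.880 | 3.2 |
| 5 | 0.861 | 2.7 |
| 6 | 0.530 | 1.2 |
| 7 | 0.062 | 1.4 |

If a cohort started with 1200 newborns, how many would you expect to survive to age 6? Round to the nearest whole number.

Expected survivors = N0 · l_6 = 1200 × 0.530 = 636 → 636

636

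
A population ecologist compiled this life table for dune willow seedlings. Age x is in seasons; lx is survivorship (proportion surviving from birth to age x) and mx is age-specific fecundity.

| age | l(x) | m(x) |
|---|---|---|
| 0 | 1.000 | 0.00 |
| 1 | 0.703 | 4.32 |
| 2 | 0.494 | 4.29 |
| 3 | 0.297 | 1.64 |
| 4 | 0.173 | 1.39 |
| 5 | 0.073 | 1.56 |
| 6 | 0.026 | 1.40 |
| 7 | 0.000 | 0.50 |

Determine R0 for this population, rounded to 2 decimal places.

6.03

lx·mx by age: 0, 3.03696, 2.11926, 0.48708, 0.24047, 0.11388, 0.0364, 0
R0 = Σ lx·mx = 6.03405 → 6.03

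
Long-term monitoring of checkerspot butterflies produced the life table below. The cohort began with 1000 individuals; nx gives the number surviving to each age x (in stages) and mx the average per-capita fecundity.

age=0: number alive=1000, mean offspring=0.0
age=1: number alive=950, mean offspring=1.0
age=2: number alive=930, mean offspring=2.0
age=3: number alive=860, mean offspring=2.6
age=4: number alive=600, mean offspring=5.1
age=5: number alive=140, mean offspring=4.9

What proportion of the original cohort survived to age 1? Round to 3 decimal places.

l_1 = n_1/n_0 = 950/1000 = 0.95 → 0.950

0.950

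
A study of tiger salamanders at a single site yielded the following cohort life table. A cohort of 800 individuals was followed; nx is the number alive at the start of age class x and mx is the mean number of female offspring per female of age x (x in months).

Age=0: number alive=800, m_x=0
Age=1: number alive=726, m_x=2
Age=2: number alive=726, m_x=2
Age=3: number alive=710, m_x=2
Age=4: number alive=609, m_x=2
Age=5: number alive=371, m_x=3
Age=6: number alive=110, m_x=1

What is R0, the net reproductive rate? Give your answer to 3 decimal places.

8.456

lx = nx/n0 = nx/800: 1, 0.9075, 0.9075, 0.8875, 0.76125, 0.46375, 0.1375
lx·mx by age: 0, 1.815, 1.815, 1.775, 1.5225, 1.39125, 0.1375
R0 = Σ lx·mx = 8.45625 → 8.456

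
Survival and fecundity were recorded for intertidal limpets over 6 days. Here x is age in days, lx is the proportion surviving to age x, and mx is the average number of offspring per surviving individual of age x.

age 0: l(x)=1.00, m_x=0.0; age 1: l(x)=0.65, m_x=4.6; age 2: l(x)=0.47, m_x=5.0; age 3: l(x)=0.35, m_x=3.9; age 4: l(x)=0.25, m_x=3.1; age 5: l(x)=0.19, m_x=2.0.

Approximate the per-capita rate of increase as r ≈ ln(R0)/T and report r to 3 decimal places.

0.965

R0 = Σ lx·mx = 0 + 2.99 + 2.35 + 1.365 + 0.775 + 0.38 = 7.86
Σ x·lx·mx = 16.785; T = 16.785/7.86 = 2.1355…
r ≈ ln(R0)/T = ln(7.86)/2.1355… = 0.96548… → 0.965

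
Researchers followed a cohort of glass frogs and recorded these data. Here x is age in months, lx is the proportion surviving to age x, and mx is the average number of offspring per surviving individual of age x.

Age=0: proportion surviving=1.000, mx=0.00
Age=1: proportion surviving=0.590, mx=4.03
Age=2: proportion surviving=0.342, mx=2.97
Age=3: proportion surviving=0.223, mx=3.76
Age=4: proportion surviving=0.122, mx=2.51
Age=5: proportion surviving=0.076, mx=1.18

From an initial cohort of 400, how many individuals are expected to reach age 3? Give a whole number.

89

Expected survivors = N0 · l_3 = 400 × 0.223 = 89.2 → 89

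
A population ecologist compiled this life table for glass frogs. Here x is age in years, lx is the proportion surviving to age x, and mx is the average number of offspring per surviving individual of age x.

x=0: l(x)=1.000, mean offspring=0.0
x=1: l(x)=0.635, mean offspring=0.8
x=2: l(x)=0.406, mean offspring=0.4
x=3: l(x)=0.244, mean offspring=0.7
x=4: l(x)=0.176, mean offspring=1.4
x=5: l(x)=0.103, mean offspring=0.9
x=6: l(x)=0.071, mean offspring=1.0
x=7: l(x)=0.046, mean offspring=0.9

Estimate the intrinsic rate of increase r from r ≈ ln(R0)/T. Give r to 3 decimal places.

0.095

R0 = Σ lx·mx = 0 + 0.508 + 0.1624 + 0.1708 + 0.2464 + 0.0927 + 0.071 + 0.0414 = 1.2927
Σ x·lx·mx = 3.5101; T = 3.5101/1.2927 = 2.71532…
r ≈ ln(R0)/T = ln(1.2927)/2.71532… = 0.09455… → 0.095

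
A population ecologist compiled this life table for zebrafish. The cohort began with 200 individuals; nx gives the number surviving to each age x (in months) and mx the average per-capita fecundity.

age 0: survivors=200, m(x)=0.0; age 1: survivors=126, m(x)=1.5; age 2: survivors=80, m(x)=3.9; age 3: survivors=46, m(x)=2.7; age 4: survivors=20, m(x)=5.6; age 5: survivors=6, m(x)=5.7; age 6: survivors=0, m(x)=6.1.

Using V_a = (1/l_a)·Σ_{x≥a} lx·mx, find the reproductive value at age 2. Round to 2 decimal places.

lx = nx/n0 = nx/200: 1, 0.63, 0.4, 0.23, 0.1, 0.03, 0
lx·mx for x ≥ 2: 1.56, 0.621, 0.56, 0.171, 0 → sum = 2.912
V_2 = 2.912 / l_2 = 2.912 / 0.4 = 7.28 → 7.28

7.28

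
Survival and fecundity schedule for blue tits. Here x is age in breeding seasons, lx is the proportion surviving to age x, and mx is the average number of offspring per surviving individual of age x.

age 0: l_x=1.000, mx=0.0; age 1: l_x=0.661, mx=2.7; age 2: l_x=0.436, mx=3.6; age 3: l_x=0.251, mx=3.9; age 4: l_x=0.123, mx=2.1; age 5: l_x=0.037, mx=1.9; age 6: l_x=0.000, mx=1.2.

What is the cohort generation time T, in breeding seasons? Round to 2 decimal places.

1.98

lx·mx: 0, 1.7847, 1.5696, 0.9789, 0.2583, 0.0703, 0 → R0 = 4.6618
x·lx·mx: 0, 1.7847, 3.1392, 2.9367, 1.0332, 0.3515, 0 → Σ = 9.2453
T = 9.2453 / 4.6618 = 1.983204… → 1.98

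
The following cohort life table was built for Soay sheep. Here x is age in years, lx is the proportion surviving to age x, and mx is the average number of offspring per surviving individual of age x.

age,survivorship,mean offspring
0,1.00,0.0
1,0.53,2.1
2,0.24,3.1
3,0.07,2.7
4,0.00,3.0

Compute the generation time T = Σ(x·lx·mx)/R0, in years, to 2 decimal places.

lx·mx: 0, 1.113, 0.744, 0.189, 0 → R0 = 2.046
x·lx·mx: 0, 1.113, 1.488, 0.567, 0 → Σ = 3.168
T = 3.168 / 2.046 = 1.548387… → 1.55

1.55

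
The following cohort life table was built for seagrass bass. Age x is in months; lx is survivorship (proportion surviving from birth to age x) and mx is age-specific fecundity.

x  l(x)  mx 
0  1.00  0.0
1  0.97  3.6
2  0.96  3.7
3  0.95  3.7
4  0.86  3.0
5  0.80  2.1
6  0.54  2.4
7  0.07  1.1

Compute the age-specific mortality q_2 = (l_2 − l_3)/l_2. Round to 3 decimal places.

q_2 = (l_2 − l_3) / l_2 = (0.96 − 0.95) / 0.96
     = 0.01 / 0.96 = 0.010417… → 0.010

0.010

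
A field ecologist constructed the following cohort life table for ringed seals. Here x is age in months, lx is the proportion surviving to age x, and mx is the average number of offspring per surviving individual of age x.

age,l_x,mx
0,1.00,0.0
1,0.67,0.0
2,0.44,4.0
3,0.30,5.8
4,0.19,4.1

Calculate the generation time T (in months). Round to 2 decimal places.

lx·mx: 0, 0, 1.76, 1.74, 0.779 → R0 = 4.279
x·lx·mx: 0, 0, 3.52, 5.22, 3.116 → Σ = 11.856
T = 11.856 / 4.279 = 2.770741… → 2.77

2.77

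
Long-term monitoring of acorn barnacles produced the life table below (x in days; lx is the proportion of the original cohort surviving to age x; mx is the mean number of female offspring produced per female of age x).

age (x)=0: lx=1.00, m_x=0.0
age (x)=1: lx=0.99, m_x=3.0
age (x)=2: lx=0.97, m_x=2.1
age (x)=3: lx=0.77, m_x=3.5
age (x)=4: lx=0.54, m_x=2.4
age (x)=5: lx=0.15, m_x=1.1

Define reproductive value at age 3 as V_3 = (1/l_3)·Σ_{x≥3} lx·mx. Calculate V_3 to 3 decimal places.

5.397

lx·mx for x ≥ 3: 2.695, 1.296, 0.165 → sum = 4.156
V_3 = 4.156 / l_3 = 4.156 / 0.77 = 5.397403… → 5.397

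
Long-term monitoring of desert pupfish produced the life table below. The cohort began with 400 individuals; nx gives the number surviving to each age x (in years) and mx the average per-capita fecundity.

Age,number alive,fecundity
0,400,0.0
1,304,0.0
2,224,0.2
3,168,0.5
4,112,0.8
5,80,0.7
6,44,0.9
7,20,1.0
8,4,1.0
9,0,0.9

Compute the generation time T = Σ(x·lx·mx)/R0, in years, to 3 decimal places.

4.111

lx = nx/n0 = nx/400: 1, 0.76, 0.56, 0.42, 0.28, 0.2, 0.11, 0.05, 0.01, 0
lx·mx: 0, 0, 0.112, 0.21, 0.224, 0.14, 0.099, 0.05, 0.01, 0 → R0 = 0.845
x·lx·mx: 0, 0, 0.224, 0.63, 0.896, 0.7, 0.594, 0.35, 0.08, 0 → Σ = 3.474
T = 3.474 / 0.845 = 4.111243… → 4.111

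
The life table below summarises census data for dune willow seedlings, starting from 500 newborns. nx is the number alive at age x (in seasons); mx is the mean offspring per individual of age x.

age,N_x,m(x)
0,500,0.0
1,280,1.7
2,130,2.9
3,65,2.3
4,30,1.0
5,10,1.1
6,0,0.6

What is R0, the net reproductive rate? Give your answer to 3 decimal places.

lx = nx/n0 = nx/500: 1, 0.56, 0.26, 0.13, 0.06, 0.02, 0
lx·mx by age: 0, 0.952, 0.754, 0.299, 0.06, 0.022, 0
R0 = Σ lx·mx = 2.087 → 2.087

2.087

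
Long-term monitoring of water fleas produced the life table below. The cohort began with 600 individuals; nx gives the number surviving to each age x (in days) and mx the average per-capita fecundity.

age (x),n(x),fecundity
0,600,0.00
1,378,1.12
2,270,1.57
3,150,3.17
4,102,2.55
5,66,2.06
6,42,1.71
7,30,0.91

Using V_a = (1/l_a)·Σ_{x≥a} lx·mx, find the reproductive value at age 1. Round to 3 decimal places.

lx = nx/n0 = nx/600: 1, 0.63, 0.45, 0.25, 0.17, 0.11, 0.07, 0.05
lx·mx for x ≥ 1: 0.7056, 0.7065, 0.7925, 0.4335, 0.2266, 0.1197, 0.0455 → sum = 3.0299
V_1 = 3.0299 / l_1 = 3.0299 / 0.63 = 4.809365… → 4.809

4.809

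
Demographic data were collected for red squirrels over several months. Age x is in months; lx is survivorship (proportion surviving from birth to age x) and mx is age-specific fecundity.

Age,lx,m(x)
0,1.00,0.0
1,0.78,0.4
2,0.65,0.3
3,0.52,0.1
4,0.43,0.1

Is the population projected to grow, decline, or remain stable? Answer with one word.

R0 = Σ lx·mx = 0 + 0.312 + 0.195 + 0.052 + 0.043 = 0.602
R0 < 1, so the population is declining.

declining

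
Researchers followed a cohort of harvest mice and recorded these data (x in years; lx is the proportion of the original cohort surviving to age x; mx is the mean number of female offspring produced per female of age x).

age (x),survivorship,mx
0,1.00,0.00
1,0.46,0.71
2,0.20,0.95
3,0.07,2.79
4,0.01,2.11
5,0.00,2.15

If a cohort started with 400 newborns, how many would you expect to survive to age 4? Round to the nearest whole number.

Expected survivors = N0 · l_4 = 400 × 0.01 = 4 → 4

4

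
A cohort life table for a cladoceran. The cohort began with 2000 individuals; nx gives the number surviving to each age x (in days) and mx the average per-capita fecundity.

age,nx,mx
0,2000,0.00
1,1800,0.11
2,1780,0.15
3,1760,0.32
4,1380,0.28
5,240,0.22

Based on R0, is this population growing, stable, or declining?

declining

lx = nx/n0 = nx/2000: 1, 0.9, 0.89, 0.88, 0.69, 0.12
R0 = Σ lx·mx = 0 + 0.099 + 0.1335 + 0.2816 + 0.1932 + 0.0264 = 0.7337
R0 < 1, so the population is declining.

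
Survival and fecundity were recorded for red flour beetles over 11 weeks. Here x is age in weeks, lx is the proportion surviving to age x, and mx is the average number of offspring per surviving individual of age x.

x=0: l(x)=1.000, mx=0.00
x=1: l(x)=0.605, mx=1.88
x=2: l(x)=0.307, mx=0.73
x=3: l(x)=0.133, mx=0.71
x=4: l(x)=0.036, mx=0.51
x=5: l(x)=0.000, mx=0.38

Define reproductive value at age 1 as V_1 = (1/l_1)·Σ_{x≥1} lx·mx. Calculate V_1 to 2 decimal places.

lx·mx for x ≥ 1: 1.1374, 0.22411, 0.09443, 0.01836, 0 → sum = 1.4743
V_1 = 1.4743 / l_1 = 1.4743 / 0.605 = 2.43686… → 2.44

2.44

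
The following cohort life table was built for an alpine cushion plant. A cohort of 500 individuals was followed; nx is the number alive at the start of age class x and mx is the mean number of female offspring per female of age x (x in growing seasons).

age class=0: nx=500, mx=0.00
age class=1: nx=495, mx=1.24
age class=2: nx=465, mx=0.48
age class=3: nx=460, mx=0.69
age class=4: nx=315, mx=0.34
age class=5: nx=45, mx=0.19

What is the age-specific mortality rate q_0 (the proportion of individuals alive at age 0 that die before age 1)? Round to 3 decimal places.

lx = nx/n0 = nx/500: 1, 0.99, 0.93, 0.92, 0.63, 0.09
q_0 = (l_0 − l_1) / l_0 = (1 − 0.99) / 1
     = 0.01 / 1 = 0.01 → 0.010

0.010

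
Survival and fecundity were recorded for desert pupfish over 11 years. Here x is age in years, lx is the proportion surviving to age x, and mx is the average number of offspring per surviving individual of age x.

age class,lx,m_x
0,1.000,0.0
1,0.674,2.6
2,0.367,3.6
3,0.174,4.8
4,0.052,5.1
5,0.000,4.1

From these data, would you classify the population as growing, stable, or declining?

growing

R0 = Σ lx·mx = 0 + 1.7524 + 1.3212 + 0.8352 + 0.2652 + 0 = 4.174
R0 > 1, so the population is growing.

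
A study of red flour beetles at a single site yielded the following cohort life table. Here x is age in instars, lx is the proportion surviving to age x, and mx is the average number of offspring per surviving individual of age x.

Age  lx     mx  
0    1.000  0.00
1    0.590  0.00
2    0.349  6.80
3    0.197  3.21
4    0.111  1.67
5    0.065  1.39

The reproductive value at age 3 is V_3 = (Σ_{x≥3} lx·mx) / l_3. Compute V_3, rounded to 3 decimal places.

4.610

lx·mx for x ≥ 3: 0.63237, 0.18537, 0.09035 → sum = 0.90809
V_3 = 0.90809 / l_3 = 0.90809 / 0.197 = 4.609594… → 4.610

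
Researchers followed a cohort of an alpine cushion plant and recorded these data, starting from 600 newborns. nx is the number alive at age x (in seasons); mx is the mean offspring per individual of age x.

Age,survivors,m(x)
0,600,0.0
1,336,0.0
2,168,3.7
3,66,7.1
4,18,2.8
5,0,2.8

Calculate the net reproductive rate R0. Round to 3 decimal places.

1.901

lx = nx/n0 = nx/600: 1, 0.56, 0.28, 0.11, 0.03, 0
lx·mx by age: 0, 0, 1.036, 0.781, 0.084, 0
R0 = Σ lx·mx = 1.901 → 1.901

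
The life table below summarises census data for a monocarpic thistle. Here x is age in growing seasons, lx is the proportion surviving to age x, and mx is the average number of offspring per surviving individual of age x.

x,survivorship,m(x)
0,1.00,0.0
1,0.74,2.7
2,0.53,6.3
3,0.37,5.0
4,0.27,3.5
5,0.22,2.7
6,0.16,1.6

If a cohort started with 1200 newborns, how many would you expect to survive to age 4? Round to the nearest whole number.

324

Expected survivors = N0 · l_4 = 1200 × 0.27 = 324 → 324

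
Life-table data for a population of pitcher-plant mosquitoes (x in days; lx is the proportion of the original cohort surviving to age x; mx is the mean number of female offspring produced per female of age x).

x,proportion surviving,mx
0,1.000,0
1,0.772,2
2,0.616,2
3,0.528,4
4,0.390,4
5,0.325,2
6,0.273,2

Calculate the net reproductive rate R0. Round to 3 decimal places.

lx·mx by age: 0, 1.544, 1.232, 2.112, 1.56, 0.65, 0.546
R0 = Σ lx·mx = 7.644 → 7.644

7.644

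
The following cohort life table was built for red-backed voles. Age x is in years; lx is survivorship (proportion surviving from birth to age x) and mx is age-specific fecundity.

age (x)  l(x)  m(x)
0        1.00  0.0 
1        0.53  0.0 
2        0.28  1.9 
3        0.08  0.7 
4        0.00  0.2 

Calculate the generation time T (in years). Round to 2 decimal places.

2.10

lx·mx: 0, 0, 0.532, 0.056, 0 → R0 = 0.588
x·lx·mx: 0, 0, 1.064, 0.168, 0 → Σ = 1.232
T = 1.232 / 0.588 = 2.095238… → 2.10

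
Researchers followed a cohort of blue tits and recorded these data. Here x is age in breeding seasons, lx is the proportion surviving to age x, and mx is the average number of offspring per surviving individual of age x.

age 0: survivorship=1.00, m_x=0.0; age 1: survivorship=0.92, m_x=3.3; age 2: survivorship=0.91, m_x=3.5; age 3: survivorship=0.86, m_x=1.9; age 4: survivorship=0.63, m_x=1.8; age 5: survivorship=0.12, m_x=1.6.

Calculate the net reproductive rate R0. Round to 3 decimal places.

9.181

lx·mx by age: 0, 3.036, 3.185, 1.634, 1.134, 0.192
R0 = Σ lx·mx = 9.181 → 9.181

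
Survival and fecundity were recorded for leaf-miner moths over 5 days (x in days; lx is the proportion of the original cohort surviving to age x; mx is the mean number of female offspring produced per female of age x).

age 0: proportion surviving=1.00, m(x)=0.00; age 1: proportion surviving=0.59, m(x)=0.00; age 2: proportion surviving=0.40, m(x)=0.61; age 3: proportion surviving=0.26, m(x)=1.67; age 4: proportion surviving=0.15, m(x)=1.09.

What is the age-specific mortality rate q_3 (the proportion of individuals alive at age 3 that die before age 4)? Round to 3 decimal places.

0.423

q_3 = (l_3 − l_4) / l_3 = (0.26 − 0.15) / 0.26
     = 0.11 / 0.26 = 0.423077… → 0.423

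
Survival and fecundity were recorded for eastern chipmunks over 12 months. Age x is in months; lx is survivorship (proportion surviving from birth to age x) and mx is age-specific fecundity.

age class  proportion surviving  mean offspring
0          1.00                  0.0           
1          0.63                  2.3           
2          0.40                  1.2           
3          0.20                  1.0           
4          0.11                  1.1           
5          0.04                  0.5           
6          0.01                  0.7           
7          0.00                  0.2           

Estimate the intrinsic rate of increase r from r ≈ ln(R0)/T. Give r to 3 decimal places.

0.515

R0 = Σ lx·mx = 0 + 1.449 + 0.48 + 0.2 + 0.121 + 0.02 + 0.007 + 0 = 2.277
Σ x·lx·mx = 3.635; T = 3.635/2.277 = 1.5964…
r ≈ ln(R0)/T = ln(2.277)/1.5964… = 0.51545… → 0.515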